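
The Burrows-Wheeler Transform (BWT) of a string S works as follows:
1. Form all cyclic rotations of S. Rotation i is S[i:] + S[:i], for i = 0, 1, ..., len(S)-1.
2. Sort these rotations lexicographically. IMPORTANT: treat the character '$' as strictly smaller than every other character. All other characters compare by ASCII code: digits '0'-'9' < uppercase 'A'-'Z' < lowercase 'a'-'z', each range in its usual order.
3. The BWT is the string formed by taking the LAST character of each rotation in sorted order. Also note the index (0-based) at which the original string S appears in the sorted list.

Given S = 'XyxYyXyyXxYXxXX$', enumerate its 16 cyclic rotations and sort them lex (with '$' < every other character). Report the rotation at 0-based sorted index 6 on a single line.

All 16 rotations (rotation i = S[i:]+S[:i]):
  rot[0] = XyxYyXyyXxYXxXX$
  rot[1] = yxYyXyyXxYXxXX$X
  rot[2] = xYyXyyXxYXxXX$Xy
  rot[3] = YyXyyXxYXxXX$Xyx
  rot[4] = yXyyXxYXxXX$XyxY
  rot[5] = XyyXxYXxXX$XyxYy
  rot[6] = yyXxYXxXX$XyxYyX
  rot[7] = yXxYXxXX$XyxYyXy
  rot[8] = XxYXxXX$XyxYyXyy
  rot[9] = xYXxXX$XyxYyXyyX
  rot[10] = YXxXX$XyxYyXyyXx
  rot[11] = XxXX$XyxYyXyyXxY
  rot[12] = xXX$XyxYyXyyXxYX
  rot[13] = XX$XyxYyXyyXxYXx
  rot[14] = X$XyxYyXyyXxYXxX
  rot[15] = $XyxYyXyyXxYXxXX
Sorted (with $ < everything):
  sorted[0] = $XyxYyXyyXxYXxXX
  sorted[1] = X$XyxYyXyyXxYXxX
  sorted[2] = XX$XyxYyXyyXxYXx
  sorted[3] = XxXX$XyxYyXyyXxY
  sorted[4] = XxYXxXX$XyxYyXyy
  sorted[5] = XyxYyXyyXxYXxXX$
  sorted[6] = XyyXxYXxXX$XyxYy
  sorted[7] = YXxXX$XyxYyXyyXx
  sorted[8] = YyXyyXxYXxXX$Xyx
  sorted[9] = xXX$XyxYyXyyXxYX
  sorted[10] = xYXxXX$XyxYyXyyX
  sorted[11] = xYyXyyXxYXxXX$Xy
  sorted[12] = yXxYXxXX$XyxYyXy
  sorted[13] = yXyyXxYXxXX$XyxY
  sorted[14] = yxYyXyyXxYXxXX$X
  sorted[15] = yyXxYXxXX$XyxYyX
sorted[6] = XyyXxYXxXX$XyxYy

Answer: XyyXxYXxXX$XyxYy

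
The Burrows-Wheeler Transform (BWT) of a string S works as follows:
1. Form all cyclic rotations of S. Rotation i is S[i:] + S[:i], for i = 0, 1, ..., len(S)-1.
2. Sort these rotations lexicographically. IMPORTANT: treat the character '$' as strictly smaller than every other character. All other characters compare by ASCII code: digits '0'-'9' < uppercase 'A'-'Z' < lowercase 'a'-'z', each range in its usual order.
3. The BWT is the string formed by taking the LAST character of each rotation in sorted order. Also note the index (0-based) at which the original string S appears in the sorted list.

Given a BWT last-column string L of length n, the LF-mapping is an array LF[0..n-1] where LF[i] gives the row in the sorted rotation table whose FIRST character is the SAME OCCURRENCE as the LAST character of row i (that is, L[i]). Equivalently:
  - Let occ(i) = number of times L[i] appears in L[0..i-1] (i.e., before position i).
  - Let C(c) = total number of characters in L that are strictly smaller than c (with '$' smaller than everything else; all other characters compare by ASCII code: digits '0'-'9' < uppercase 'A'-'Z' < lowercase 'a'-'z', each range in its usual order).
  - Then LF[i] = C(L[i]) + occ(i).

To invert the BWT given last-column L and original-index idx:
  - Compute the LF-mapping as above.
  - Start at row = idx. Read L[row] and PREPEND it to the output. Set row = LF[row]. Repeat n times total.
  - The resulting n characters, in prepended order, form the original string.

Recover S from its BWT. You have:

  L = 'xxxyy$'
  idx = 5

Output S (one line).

Answer: yyxxx$

Derivation:
LF mapping: 1 2 3 4 5 0
Walk LF starting at row 5, prepending L[row]:
  step 1: row=5, L[5]='$', prepend. Next row=LF[5]=0
  step 2: row=0, L[0]='x', prepend. Next row=LF[0]=1
  step 3: row=1, L[1]='x', prepend. Next row=LF[1]=2
  step 4: row=2, L[2]='x', prepend. Next row=LF[2]=3
  step 5: row=3, L[3]='y', prepend. Next row=LF[3]=4
  step 6: row=4, L[4]='y', prepend. Next row=LF[4]=5
Reversed output: yyxxx$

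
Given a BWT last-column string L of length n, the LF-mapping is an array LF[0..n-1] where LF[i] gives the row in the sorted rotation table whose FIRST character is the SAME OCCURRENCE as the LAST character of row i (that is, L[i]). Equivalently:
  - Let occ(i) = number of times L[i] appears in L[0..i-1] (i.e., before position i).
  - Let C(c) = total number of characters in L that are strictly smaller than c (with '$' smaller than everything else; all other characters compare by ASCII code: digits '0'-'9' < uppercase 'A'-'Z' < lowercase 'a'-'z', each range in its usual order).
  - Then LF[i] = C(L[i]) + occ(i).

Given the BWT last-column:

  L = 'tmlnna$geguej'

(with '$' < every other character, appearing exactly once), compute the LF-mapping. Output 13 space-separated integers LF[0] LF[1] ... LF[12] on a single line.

Answer: 11 8 7 9 10 1 0 4 2 5 12 3 6

Derivation:
Char counts: '$':1, 'a':1, 'e':2, 'g':2, 'j':1, 'l':1, 'm':1, 'n':2, 't':1, 'u':1
C (first-col start): C('$')=0, C('a')=1, C('e')=2, C('g')=4, C('j')=6, C('l')=7, C('m')=8, C('n')=9, C('t')=11, C('u')=12
L[0]='t': occ=0, LF[0]=C('t')+0=11+0=11
L[1]='m': occ=0, LF[1]=C('m')+0=8+0=8
L[2]='l': occ=0, LF[2]=C('l')+0=7+0=7
L[3]='n': occ=0, LF[3]=C('n')+0=9+0=9
L[4]='n': occ=1, LF[4]=C('n')+1=9+1=10
L[5]='a': occ=0, LF[5]=C('a')+0=1+0=1
L[6]='$': occ=0, LF[6]=C('$')+0=0+0=0
L[7]='g': occ=0, LF[7]=C('g')+0=4+0=4
L[8]='e': occ=0, LF[8]=C('e')+0=2+0=2
L[9]='g': occ=1, LF[9]=C('g')+1=4+1=5
L[10]='u': occ=0, LF[10]=C('u')+0=12+0=12
L[11]='e': occ=1, LF[11]=C('e')+1=2+1=3
L[12]='j': occ=0, LF[12]=C('j')+0=6+0=6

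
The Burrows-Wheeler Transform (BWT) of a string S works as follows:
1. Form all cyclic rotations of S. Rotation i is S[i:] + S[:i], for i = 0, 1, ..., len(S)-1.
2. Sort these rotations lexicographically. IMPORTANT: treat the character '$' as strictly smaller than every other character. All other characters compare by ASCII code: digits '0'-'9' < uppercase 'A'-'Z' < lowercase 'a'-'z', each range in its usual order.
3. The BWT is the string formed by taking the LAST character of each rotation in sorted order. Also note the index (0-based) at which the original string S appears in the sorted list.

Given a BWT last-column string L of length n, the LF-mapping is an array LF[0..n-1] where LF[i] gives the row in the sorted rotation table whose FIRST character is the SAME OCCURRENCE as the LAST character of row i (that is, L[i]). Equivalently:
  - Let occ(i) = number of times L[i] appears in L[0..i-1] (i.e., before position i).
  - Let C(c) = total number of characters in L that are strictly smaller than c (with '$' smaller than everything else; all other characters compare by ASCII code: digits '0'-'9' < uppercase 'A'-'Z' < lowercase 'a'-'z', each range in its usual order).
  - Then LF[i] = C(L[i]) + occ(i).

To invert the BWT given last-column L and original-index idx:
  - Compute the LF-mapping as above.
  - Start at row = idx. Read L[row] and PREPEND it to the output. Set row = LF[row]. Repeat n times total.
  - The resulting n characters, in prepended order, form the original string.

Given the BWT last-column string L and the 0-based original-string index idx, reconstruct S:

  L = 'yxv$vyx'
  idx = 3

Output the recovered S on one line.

Answer: xvvxyy$

Derivation:
LF mapping: 5 3 1 0 2 6 4
Walk LF starting at row 3, prepending L[row]:
  step 1: row=3, L[3]='$', prepend. Next row=LF[3]=0
  step 2: row=0, L[0]='y', prepend. Next row=LF[0]=5
  step 3: row=5, L[5]='y', prepend. Next row=LF[5]=6
  step 4: row=6, L[6]='x', prepend. Next row=LF[6]=4
  step 5: row=4, L[4]='v', prepend. Next row=LF[4]=2
  step 6: row=2, L[2]='v', prepend. Next row=LF[2]=1
  step 7: row=1, L[1]='x', prepend. Next row=LF[1]=3
Reversed output: xvvxyy$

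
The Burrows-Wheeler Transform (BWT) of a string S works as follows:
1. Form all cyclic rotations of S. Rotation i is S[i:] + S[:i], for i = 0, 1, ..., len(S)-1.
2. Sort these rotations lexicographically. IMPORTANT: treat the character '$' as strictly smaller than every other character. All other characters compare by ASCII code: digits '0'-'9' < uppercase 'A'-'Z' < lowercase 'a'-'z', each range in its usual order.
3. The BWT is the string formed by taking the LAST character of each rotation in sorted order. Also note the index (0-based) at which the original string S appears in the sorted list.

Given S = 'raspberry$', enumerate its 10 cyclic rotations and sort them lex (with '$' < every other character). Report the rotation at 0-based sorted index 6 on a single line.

All 10 rotations (rotation i = S[i:]+S[:i]):
  rot[0] = raspberry$
  rot[1] = aspberry$r
  rot[2] = spberry$ra
  rot[3] = pberry$ras
  rot[4] = berry$rasp
  rot[5] = erry$raspb
  rot[6] = rry$raspbe
  rot[7] = ry$raspber
  rot[8] = y$raspberr
  rot[9] = $raspberry
Sorted (with $ < everything):
  sorted[0] = $raspberry
  sorted[1] = aspberry$r
  sorted[2] = berry$rasp
  sorted[3] = erry$raspb
  sorted[4] = pberry$ras
  sorted[5] = raspberry$
  sorted[6] = rry$raspbe
  sorted[7] = ry$raspber
  sorted[8] = spberry$ra
  sorted[9] = y$raspberr
sorted[6] = rry$raspbe

Answer: rry$raspbe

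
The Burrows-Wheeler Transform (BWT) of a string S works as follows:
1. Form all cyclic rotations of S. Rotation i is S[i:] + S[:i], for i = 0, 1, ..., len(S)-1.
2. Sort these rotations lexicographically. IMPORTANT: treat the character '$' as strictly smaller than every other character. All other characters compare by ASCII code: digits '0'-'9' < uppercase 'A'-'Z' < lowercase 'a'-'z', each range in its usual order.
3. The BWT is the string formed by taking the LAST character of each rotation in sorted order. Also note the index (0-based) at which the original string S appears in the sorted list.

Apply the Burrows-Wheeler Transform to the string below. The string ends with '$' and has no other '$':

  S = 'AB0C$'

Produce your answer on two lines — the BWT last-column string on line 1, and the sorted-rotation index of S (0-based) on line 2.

All 5 rotations (rotation i = S[i:]+S[:i]):
  rot[0] = AB0C$
  rot[1] = B0C$A
  rot[2] = 0C$AB
  rot[3] = C$AB0
  rot[4] = $AB0C
Sorted (with $ < everything):
  sorted[0] = $AB0C  (last char: 'C')
  sorted[1] = 0C$AB  (last char: 'B')
  sorted[2] = AB0C$  (last char: '$')
  sorted[3] = B0C$A  (last char: 'A')
  sorted[4] = C$AB0  (last char: '0')
Last column: CB$A0
Original string S is at sorted index 2

Answer: CB$A0
2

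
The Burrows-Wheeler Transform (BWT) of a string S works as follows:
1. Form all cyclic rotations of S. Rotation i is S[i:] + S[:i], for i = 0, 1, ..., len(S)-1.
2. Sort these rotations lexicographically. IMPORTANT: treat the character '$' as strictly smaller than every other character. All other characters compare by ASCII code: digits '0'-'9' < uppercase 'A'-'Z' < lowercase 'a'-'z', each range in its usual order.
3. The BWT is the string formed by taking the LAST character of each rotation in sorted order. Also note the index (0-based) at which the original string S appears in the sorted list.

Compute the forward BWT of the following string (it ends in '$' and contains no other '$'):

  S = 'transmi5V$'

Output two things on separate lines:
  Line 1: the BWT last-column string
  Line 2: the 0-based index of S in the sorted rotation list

Answer: Vi5rmsatn$
9

Derivation:
All 10 rotations (rotation i = S[i:]+S[:i]):
  rot[0] = transmi5V$
  rot[1] = ransmi5V$t
  rot[2] = ansmi5V$tr
  rot[3] = nsmi5V$tra
  rot[4] = smi5V$tran
  rot[5] = mi5V$trans
  rot[6] = i5V$transm
  rot[7] = 5V$transmi
  rot[8] = V$transmi5
  rot[9] = $transmi5V
Sorted (with $ < everything):
  sorted[0] = $transmi5V  (last char: 'V')
  sorted[1] = 5V$transmi  (last char: 'i')
  sorted[2] = V$transmi5  (last char: '5')
  sorted[3] = ansmi5V$tr  (last char: 'r')
  sorted[4] = i5V$transm  (last char: 'm')
  sorted[5] = mi5V$trans  (last char: 's')
  sorted[6] = nsmi5V$tra  (last char: 'a')
  sorted[7] = ransmi5V$t  (last char: 't')
  sorted[8] = smi5V$tran  (last char: 'n')
  sorted[9] = transmi5V$  (last char: '$')
Last column: Vi5rmsatn$
Original string S is at sorted index 9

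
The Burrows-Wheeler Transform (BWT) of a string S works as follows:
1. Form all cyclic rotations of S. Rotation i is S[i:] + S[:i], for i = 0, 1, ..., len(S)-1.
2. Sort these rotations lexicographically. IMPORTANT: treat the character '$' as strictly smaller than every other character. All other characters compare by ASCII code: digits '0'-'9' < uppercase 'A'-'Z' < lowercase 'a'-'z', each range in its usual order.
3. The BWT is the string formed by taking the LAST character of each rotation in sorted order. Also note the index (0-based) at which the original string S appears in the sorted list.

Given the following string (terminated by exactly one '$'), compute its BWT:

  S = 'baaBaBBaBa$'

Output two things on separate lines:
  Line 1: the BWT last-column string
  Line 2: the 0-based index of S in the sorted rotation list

All 11 rotations (rotation i = S[i:]+S[:i]):
  rot[0] = baaBaBBaBa$
  rot[1] = aaBaBBaBa$b
  rot[2] = aBaBBaBa$ba
  rot[3] = BaBBaBa$baa
  rot[4] = aBBaBa$baaB
  rot[5] = BBaBa$baaBa
  rot[6] = BaBa$baaBaB
  rot[7] = aBa$baaBaBB
  rot[8] = Ba$baaBaBBa
  rot[9] = a$baaBaBBaB
  rot[10] = $baaBaBBaBa
Sorted (with $ < everything):
  sorted[0] = $baaBaBBaBa  (last char: 'a')
  sorted[1] = BBaBa$baaBa  (last char: 'a')
  sorted[2] = Ba$baaBaBBa  (last char: 'a')
  sorted[3] = BaBBaBa$baa  (last char: 'a')
  sorted[4] = BaBa$baaBaB  (last char: 'B')
  sorted[5] = a$baaBaBBaB  (last char: 'B')
  sorted[6] = aBBaBa$baaB  (last char: 'B')
  sorted[7] = aBa$baaBaBB  (last char: 'B')
  sorted[8] = aBaBBaBa$ba  (last char: 'a')
  sorted[9] = aaBaBBaBa$b  (last char: 'b')
  sorted[10] = baaBaBBaBa$  (last char: '$')
Last column: aaaaBBBBab$
Original string S is at sorted index 10

Answer: aaaaBBBBab$
10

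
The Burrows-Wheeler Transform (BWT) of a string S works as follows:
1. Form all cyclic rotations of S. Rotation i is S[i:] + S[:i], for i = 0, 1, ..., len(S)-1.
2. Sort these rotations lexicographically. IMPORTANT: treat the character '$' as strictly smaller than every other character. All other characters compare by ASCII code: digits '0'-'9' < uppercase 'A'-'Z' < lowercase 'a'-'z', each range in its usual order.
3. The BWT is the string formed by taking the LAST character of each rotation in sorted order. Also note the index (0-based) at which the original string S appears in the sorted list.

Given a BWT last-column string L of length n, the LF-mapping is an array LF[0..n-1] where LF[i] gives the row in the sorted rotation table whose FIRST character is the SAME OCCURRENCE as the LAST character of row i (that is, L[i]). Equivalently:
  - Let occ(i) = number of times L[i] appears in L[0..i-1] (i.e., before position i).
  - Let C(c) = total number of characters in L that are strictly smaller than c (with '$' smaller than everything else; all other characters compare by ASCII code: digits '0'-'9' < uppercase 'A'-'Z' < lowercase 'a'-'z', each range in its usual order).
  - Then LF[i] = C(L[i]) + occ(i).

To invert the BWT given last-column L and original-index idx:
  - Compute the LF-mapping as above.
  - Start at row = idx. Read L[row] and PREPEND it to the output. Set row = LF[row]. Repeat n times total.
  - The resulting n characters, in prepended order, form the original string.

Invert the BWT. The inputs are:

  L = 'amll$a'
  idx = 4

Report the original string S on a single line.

LF mapping: 1 5 3 4 0 2
Walk LF starting at row 4, prepending L[row]:
  step 1: row=4, L[4]='$', prepend. Next row=LF[4]=0
  step 2: row=0, L[0]='a', prepend. Next row=LF[0]=1
  step 3: row=1, L[1]='m', prepend. Next row=LF[1]=5
  step 4: row=5, L[5]='a', prepend. Next row=LF[5]=2
  step 5: row=2, L[2]='l', prepend. Next row=LF[2]=3
  step 6: row=3, L[3]='l', prepend. Next row=LF[3]=4
Reversed output: llama$

Answer: llama$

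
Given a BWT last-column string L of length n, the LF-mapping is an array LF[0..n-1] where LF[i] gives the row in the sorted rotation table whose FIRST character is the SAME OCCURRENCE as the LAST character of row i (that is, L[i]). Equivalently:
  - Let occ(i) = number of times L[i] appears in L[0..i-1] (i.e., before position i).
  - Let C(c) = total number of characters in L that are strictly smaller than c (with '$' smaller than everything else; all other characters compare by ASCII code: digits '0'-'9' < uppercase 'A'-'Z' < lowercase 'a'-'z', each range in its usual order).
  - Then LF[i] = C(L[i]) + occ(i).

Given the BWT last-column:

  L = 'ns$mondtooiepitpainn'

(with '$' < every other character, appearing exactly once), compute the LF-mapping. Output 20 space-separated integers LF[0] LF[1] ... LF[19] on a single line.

Answer: 8 17 0 7 12 9 2 18 13 14 4 3 15 5 19 16 1 6 10 11

Derivation:
Char counts: '$':1, 'a':1, 'd':1, 'e':1, 'i':3, 'm':1, 'n':4, 'o':3, 'p':2, 's':1, 't':2
C (first-col start): C('$')=0, C('a')=1, C('d')=2, C('e')=3, C('i')=4, C('m')=7, C('n')=8, C('o')=12, C('p')=15, C('s')=17, C('t')=18
L[0]='n': occ=0, LF[0]=C('n')+0=8+0=8
L[1]='s': occ=0, LF[1]=C('s')+0=17+0=17
L[2]='$': occ=0, LF[2]=C('$')+0=0+0=0
L[3]='m': occ=0, LF[3]=C('m')+0=7+0=7
L[4]='o': occ=0, LF[4]=C('o')+0=12+0=12
L[5]='n': occ=1, LF[5]=C('n')+1=8+1=9
L[6]='d': occ=0, LF[6]=C('d')+0=2+0=2
L[7]='t': occ=0, LF[7]=C('t')+0=18+0=18
L[8]='o': occ=1, LF[8]=C('o')+1=12+1=13
L[9]='o': occ=2, LF[9]=C('o')+2=12+2=14
L[10]='i': occ=0, LF[10]=C('i')+0=4+0=4
L[11]='e': occ=0, LF[11]=C('e')+0=3+0=3
L[12]='p': occ=0, LF[12]=C('p')+0=15+0=15
L[13]='i': occ=1, LF[13]=C('i')+1=4+1=5
L[14]='t': occ=1, LF[14]=C('t')+1=18+1=19
L[15]='p': occ=1, LF[15]=C('p')+1=15+1=16
L[16]='a': occ=0, LF[16]=C('a')+0=1+0=1
L[17]='i': occ=2, LF[17]=C('i')+2=4+2=6
L[18]='n': occ=2, LF[18]=C('n')+2=8+2=10
L[19]='n': occ=3, LF[19]=C('n')+3=8+3=11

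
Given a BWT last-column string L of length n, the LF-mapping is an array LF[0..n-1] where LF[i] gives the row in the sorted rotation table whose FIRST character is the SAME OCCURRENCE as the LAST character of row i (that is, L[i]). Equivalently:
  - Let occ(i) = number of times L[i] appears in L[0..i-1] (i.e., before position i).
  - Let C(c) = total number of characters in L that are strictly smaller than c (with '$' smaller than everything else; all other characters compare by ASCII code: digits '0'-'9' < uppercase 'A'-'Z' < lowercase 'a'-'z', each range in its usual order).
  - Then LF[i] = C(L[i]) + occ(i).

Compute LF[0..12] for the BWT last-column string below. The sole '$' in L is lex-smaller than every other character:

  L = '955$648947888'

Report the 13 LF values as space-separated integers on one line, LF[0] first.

Char counts: '$':1, '4':2, '5':2, '6':1, '7':1, '8':4, '9':2
C (first-col start): C('$')=0, C('4')=1, C('5')=3, C('6')=5, C('7')=6, C('8')=7, C('9')=11
L[0]='9': occ=0, LF[0]=C('9')+0=11+0=11
L[1]='5': occ=0, LF[1]=C('5')+0=3+0=3
L[2]='5': occ=1, LF[2]=C('5')+1=3+1=4
L[3]='$': occ=0, LF[3]=C('$')+0=0+0=0
L[4]='6': occ=0, LF[4]=C('6')+0=5+0=5
L[5]='4': occ=0, LF[5]=C('4')+0=1+0=1
L[6]='8': occ=0, LF[6]=C('8')+0=7+0=7
L[7]='9': occ=1, LF[7]=C('9')+1=11+1=12
L[8]='4': occ=1, LF[8]=C('4')+1=1+1=2
L[9]='7': occ=0, LF[9]=C('7')+0=6+0=6
L[10]='8': occ=1, LF[10]=C('8')+1=7+1=8
L[11]='8': occ=2, LF[11]=C('8')+2=7+2=9
L[12]='8': occ=3, LF[12]=C('8')+3=7+3=10

Answer: 11 3 4 0 5 1 7 12 2 6 8 9 10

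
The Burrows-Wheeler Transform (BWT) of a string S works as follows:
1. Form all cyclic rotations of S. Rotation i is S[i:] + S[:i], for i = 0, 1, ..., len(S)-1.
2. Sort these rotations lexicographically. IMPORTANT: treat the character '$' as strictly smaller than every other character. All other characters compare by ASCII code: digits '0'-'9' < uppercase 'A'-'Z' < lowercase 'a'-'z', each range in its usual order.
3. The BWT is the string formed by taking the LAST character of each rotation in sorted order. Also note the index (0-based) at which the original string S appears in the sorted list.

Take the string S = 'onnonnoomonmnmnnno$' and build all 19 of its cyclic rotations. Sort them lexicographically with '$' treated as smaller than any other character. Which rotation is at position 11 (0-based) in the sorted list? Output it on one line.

Answer: nonnoomonmnmnnno$on

Derivation:
All 19 rotations (rotation i = S[i:]+S[:i]):
  rot[0] = onnonnoomonmnmnnno$
  rot[1] = nnonnoomonmnmnnno$o
  rot[2] = nonnoomonmnmnnno$on
  rot[3] = onnoomonmnmnnno$onn
  rot[4] = nnoomonmnmnnno$onno
  rot[5] = noomonmnmnnno$onnon
  rot[6] = oomonmnmnnno$onnonn
  rot[7] = omonmnmnnno$onnonno
  rot[8] = monmnmnnno$onnonnoo
  rot[9] = onmnmnnno$onnonnoom
  rot[10] = nmnmnnno$onnonnoomo
  rot[11] = mnmnnno$onnonnoomon
  rot[12] = nmnnno$onnonnoomonm
  rot[13] = mnnno$onnonnoomonmn
  rot[14] = nnno$onnonnoomonmnm
  rot[15] = nno$onnonnoomonmnmn
  rot[16] = no$onnonnoomonmnmnn
  rot[17] = o$onnonnoomonmnmnnn
  rot[18] = $onnonnoomonmnmnnno
Sorted (with $ < everything):
  sorted[0] = $onnonnoomonmnmnnno
  sorted[1] = mnmnnno$onnonnoomon
  sorted[2] = mnnno$onnonnoomonmn
  sorted[3] = monmnmnnno$onnonnoo
  sorted[4] = nmnmnnno$onnonnoomo
  sorted[5] = nmnnno$onnonnoomonm
  sorted[6] = nnno$onnonnoomonmnm
  sorted[7] = nno$onnonnoomonmnmn
  sorted[8] = nnonnoomonmnmnnno$o
  sorted[9] = nnoomonmnmnnno$onno
  sorted[10] = no$onnonnoomonmnmnn
  sorted[11] = nonnoomonmnmnnno$on
  sorted[12] = noomonmnmnnno$onnon
  sorted[13] = o$onnonnoomonmnmnnn
  sorted[14] = omonmnmnnno$onnonno
  sorted[15] = onmnmnnno$onnonnoom
  sorted[16] = onnonnoomonmnmnnno$
  sorted[17] = onnoomonmnmnnno$onn
  sorted[18] = oomonmnmnnno$onnonn
sorted[11] = nonnoomonmnmnnno$on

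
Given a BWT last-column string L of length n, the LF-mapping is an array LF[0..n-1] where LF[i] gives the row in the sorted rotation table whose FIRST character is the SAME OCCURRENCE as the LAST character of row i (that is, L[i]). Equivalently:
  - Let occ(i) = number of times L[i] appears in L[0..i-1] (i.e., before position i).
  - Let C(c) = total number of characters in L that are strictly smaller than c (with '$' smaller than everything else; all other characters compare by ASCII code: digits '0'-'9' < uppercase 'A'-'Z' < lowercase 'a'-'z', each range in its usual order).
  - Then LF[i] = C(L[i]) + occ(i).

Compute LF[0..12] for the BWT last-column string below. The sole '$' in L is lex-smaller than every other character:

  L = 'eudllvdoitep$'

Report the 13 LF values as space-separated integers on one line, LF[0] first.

Char counts: '$':1, 'd':2, 'e':2, 'i':1, 'l':2, 'o':1, 'p':1, 't':1, 'u':1, 'v':1
C (first-col start): C('$')=0, C('d')=1, C('e')=3, C('i')=5, C('l')=6, C('o')=8, C('p')=9, C('t')=10, C('u')=11, C('v')=12
L[0]='e': occ=0, LF[0]=C('e')+0=3+0=3
L[1]='u': occ=0, LF[1]=C('u')+0=11+0=11
L[2]='d': occ=0, LF[2]=C('d')+0=1+0=1
L[3]='l': occ=0, LF[3]=C('l')+0=6+0=6
L[4]='l': occ=1, LF[4]=C('l')+1=6+1=7
L[5]='v': occ=0, LF[5]=C('v')+0=12+0=12
L[6]='d': occ=1, LF[6]=C('d')+1=1+1=2
L[7]='o': occ=0, LF[7]=C('o')+0=8+0=8
L[8]='i': occ=0, LF[8]=C('i')+0=5+0=5
L[9]='t': occ=0, LF[9]=C('t')+0=10+0=10
L[10]='e': occ=1, LF[10]=C('e')+1=3+1=4
L[11]='p': occ=0, LF[11]=C('p')+0=9+0=9
L[12]='$': occ=0, LF[12]=C('$')+0=0+0=0

Answer: 3 11 1 6 7 12 2 8 5 10 4 9 0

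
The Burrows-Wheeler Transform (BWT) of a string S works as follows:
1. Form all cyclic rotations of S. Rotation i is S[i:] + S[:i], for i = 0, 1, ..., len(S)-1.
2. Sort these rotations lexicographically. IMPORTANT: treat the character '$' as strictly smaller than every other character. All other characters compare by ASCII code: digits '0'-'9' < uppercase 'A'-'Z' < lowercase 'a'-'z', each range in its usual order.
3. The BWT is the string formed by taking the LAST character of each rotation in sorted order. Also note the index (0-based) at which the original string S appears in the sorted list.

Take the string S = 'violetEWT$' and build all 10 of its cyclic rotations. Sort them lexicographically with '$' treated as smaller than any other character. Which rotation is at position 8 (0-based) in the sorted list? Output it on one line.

Answer: tEWT$viole

Derivation:
All 10 rotations (rotation i = S[i:]+S[:i]):
  rot[0] = violetEWT$
  rot[1] = ioletEWT$v
  rot[2] = oletEWT$vi
  rot[3] = letEWT$vio
  rot[4] = etEWT$viol
  rot[5] = tEWT$viole
  rot[6] = EWT$violet
  rot[7] = WT$violetE
  rot[8] = T$violetEW
  rot[9] = $violetEWT
Sorted (with $ < everything):
  sorted[0] = $violetEWT
  sorted[1] = EWT$violet
  sorted[2] = T$violetEW
  sorted[3] = WT$violetE
  sorted[4] = etEWT$viol
  sorted[5] = ioletEWT$v
  sorted[6] = letEWT$vio
  sorted[7] = oletEWT$vi
  sorted[8] = tEWT$viole
  sorted[9] = violetEWT$
sorted[8] = tEWT$viole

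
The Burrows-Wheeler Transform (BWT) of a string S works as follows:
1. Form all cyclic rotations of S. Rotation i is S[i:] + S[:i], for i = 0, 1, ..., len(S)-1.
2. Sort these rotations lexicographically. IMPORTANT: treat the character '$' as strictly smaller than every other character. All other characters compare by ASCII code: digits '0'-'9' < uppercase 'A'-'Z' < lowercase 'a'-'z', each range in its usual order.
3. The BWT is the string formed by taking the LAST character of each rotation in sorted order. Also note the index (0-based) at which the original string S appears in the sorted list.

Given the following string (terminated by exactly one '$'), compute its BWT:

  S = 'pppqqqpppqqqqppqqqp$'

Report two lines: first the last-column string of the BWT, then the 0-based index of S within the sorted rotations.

All 20 rotations (rotation i = S[i:]+S[:i]):
  rot[0] = pppqqqpppqqqqppqqqp$
  rot[1] = ppqqqpppqqqqppqqqp$p
  rot[2] = pqqqpppqqqqppqqqp$pp
  rot[3] = qqqpppqqqqppqqqp$ppp
  rot[4] = qqpppqqqqppqqqp$pppq
  rot[5] = qpppqqqqppqqqp$pppqq
  rot[6] = pppqqqqppqqqp$pppqqq
  rot[7] = ppqqqqppqqqp$pppqqqp
  rot[8] = pqqqqppqqqp$pppqqqpp
  rot[9] = qqqqppqqqp$pppqqqppp
  rot[10] = qqqppqqqp$pppqqqpppq
  rot[11] = qqppqqqp$pppqqqpppqq
  rot[12] = qppqqqp$pppqqqpppqqq
  rot[13] = ppqqqp$pppqqqpppqqqq
  rot[14] = pqqqp$pppqqqpppqqqqp
  rot[15] = qqqp$pppqqqpppqqqqpp
  rot[16] = qqp$pppqqqpppqqqqppq
  rot[17] = qp$pppqqqpppqqqqppqq
  rot[18] = p$pppqqqpppqqqqppqqq
  rot[19] = $pppqqqpppqqqqppqqqp
Sorted (with $ < everything):
  sorted[0] = $pppqqqpppqqqqppqqqp  (last char: 'p')
  sorted[1] = p$pppqqqpppqqqqppqqq  (last char: 'q')
  sorted[2] = pppqqqpppqqqqppqqqp$  (last char: '$')
  sorted[3] = pppqqqqppqqqp$pppqqq  (last char: 'q')
  sorted[4] = ppqqqp$pppqqqpppqqqq  (last char: 'q')
  sorted[5] = ppqqqpppqqqqppqqqp$p  (last char: 'p')
  sorted[6] = ppqqqqppqqqp$pppqqqp  (last char: 'p')
  sorted[7] = pqqqp$pppqqqpppqqqqp  (last char: 'p')
  sorted[8] = pqqqpppqqqqppqqqp$pp  (last char: 'p')
  sorted[9] = pqqqqppqqqp$pppqqqpp  (last char: 'p')
  sorted[10] = qp$pppqqqpppqqqqppqq  (last char: 'q')
  sorted[11] = qpppqqqqppqqqp$pppqq  (last char: 'q')
  sorted[12] = qppqqqp$pppqqqpppqqq  (last char: 'q')
  sorted[13] = qqp$pppqqqpppqqqqppq  (last char: 'q')
  sorted[14] = qqpppqqqqppqqqp$pppq  (last char: 'q')
  sorted[15] = qqppqqqp$pppqqqpppqq  (last char: 'q')
  sorted[16] = qqqp$pppqqqpppqqqqpp  (last char: 'p')
  sorted[17] = qqqpppqqqqppqqqp$ppp  (last char: 'p')
  sorted[18] = qqqppqqqp$pppqqqpppq  (last char: 'q')
  sorted[19] = qqqqppqqqp$pppqqqppp  (last char: 'p')
Last column: pq$qqpppppqqqqqqppqp
Original string S is at sorted index 2

Answer: pq$qqpppppqqqqqqppqp
2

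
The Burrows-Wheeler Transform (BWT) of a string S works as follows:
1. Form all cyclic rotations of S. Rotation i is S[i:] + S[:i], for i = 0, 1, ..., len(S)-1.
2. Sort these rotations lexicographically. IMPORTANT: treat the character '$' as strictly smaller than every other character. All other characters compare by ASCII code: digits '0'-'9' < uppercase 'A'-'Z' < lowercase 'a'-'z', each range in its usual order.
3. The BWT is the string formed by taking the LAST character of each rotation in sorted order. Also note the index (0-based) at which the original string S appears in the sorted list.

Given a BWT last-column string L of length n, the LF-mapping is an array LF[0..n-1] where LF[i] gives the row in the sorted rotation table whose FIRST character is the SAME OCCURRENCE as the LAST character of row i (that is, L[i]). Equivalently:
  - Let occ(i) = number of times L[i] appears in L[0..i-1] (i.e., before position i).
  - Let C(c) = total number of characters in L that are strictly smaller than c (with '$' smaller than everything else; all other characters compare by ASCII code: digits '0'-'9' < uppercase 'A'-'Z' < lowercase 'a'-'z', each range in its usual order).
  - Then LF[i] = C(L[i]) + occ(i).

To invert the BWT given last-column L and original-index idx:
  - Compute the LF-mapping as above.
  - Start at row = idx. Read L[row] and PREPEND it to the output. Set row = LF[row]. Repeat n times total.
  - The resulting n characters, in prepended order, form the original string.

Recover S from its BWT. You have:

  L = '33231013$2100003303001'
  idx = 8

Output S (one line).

LF mapping: 15 16 13 17 9 1 10 18 0 14 11 2 3 4 5 19 20 6 21 7 8 12
Walk LF starting at row 8, prepending L[row]:
  step 1: row=8, L[8]='$', prepend. Next row=LF[8]=0
  step 2: row=0, L[0]='3', prepend. Next row=LF[0]=15
  step 3: row=15, L[15]='3', prepend. Next row=LF[15]=19
  step 4: row=19, L[19]='0', prepend. Next row=LF[19]=7
  step 5: row=7, L[7]='3', prepend. Next row=LF[7]=18
  step 6: row=18, L[18]='3', prepend. Next row=LF[18]=21
  step 7: row=21, L[21]='1', prepend. Next row=LF[21]=12
  step 8: row=12, L[12]='0', prepend. Next row=LF[12]=3
  step 9: row=3, L[3]='3', prepend. Next row=LF[3]=17
  step 10: row=17, L[17]='0', prepend. Next row=LF[17]=6
  step 11: row=6, L[6]='1', prepend. Next row=LF[6]=10
  step 12: row=10, L[10]='1', prepend. Next row=LF[10]=11
  step 13: row=11, L[11]='0', prepend. Next row=LF[11]=2
  step 14: row=2, L[2]='2', prepend. Next row=LF[2]=13
  step 15: row=13, L[13]='0', prepend. Next row=LF[13]=4
  step 16: row=4, L[4]='1', prepend. Next row=LF[4]=9
  step 17: row=9, L[9]='2', prepend. Next row=LF[9]=14
  step 18: row=14, L[14]='0', prepend. Next row=LF[14]=5
  step 19: row=5, L[5]='0', prepend. Next row=LF[5]=1
  step 20: row=1, L[1]='3', prepend. Next row=LF[1]=16
  step 21: row=16, L[16]='3', prepend. Next row=LF[16]=20
  step 22: row=20, L[20]='0', prepend. Next row=LF[20]=8
Reversed output: 033002102011030133033$

Answer: 033002102011030133033$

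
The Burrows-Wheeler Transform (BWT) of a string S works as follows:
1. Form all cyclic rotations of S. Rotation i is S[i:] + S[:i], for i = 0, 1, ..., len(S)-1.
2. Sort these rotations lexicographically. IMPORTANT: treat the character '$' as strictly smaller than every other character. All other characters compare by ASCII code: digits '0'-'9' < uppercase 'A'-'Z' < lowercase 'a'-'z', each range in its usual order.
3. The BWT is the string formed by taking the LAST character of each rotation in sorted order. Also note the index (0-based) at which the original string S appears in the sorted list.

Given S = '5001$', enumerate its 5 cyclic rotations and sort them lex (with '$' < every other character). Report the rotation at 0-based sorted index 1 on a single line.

Answer: 001$5

Derivation:
All 5 rotations (rotation i = S[i:]+S[:i]):
  rot[0] = 5001$
  rot[1] = 001$5
  rot[2] = 01$50
  rot[3] = 1$500
  rot[4] = $5001
Sorted (with $ < everything):
  sorted[0] = $5001
  sorted[1] = 001$5
  sorted[2] = 01$50
  sorted[3] = 1$500
  sorted[4] = 5001$
sorted[1] = 001$5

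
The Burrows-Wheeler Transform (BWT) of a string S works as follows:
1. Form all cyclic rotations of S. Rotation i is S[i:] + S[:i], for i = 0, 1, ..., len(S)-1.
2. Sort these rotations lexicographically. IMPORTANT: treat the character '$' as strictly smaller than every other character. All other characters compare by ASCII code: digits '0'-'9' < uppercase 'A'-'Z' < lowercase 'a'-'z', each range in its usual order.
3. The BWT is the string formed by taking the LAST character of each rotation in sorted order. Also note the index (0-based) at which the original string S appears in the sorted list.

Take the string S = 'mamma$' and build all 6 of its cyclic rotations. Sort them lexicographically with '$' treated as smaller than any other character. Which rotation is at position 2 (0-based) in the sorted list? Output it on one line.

Answer: amma$m

Derivation:
All 6 rotations (rotation i = S[i:]+S[:i]):
  rot[0] = mamma$
  rot[1] = amma$m
  rot[2] = mma$ma
  rot[3] = ma$mam
  rot[4] = a$mamm
  rot[5] = $mamma
Sorted (with $ < everything):
  sorted[0] = $mamma
  sorted[1] = a$mamm
  sorted[2] = amma$m
  sorted[3] = ma$mam
  sorted[4] = mamma$
  sorted[5] = mma$ma
sorted[2] = amma$m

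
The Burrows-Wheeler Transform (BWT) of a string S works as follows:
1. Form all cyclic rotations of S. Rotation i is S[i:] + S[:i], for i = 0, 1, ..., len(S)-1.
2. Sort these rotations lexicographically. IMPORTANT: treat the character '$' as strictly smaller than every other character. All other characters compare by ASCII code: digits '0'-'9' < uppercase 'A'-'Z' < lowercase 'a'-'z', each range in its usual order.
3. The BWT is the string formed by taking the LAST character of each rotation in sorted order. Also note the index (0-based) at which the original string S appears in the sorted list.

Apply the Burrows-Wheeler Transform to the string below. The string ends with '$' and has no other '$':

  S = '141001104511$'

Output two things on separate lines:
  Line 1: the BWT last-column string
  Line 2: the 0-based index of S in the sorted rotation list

Answer: 110114150$104
9

Derivation:
All 13 rotations (rotation i = S[i:]+S[:i]):
  rot[0] = 141001104511$
  rot[1] = 41001104511$1
  rot[2] = 1001104511$14
  rot[3] = 001104511$141
  rot[4] = 01104511$1410
  rot[5] = 1104511$14100
  rot[6] = 104511$141001
  rot[7] = 04511$1410011
  rot[8] = 4511$14100110
  rot[9] = 511$141001104
  rot[10] = 11$1410011045
  rot[11] = 1$14100110451
  rot[12] = $141001104511
Sorted (with $ < everything):
  sorted[0] = $141001104511  (last char: '1')
  sorted[1] = 001104511$141  (last char: '1')
  sorted[2] = 01104511$1410  (last char: '0')
  sorted[3] = 04511$1410011  (last char: '1')
  sorted[4] = 1$14100110451  (last char: '1')
  sorted[5] = 1001104511$14  (last char: '4')
  sorted[6] = 104511$141001  (last char: '1')
  sorted[7] = 11$1410011045  (last char: '5')
  sorted[8] = 1104511$14100  (last char: '0')
  sorted[9] = 141001104511$  (last char: '$')
  sorted[10] = 41001104511$1  (last char: '1')
  sorted[11] = 4511$14100110  (last char: '0')
  sorted[12] = 511$141001104  (last char: '4')
Last column: 110114150$104
Original string S is at sorted index 9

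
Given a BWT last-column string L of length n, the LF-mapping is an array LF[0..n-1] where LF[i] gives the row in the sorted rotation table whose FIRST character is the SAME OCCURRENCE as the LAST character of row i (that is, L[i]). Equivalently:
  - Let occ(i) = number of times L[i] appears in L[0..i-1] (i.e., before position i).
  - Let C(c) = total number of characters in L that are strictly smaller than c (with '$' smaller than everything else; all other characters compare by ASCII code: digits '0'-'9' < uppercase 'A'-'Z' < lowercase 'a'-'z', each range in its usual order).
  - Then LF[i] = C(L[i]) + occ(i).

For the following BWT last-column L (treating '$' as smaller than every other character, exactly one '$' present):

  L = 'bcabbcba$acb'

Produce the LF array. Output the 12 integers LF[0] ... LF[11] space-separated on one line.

Answer: 4 9 1 5 6 10 7 2 0 3 11 8

Derivation:
Char counts: '$':1, 'a':3, 'b':5, 'c':3
C (first-col start): C('$')=0, C('a')=1, C('b')=4, C('c')=9
L[0]='b': occ=0, LF[0]=C('b')+0=4+0=4
L[1]='c': occ=0, LF[1]=C('c')+0=9+0=9
L[2]='a': occ=0, LF[2]=C('a')+0=1+0=1
L[3]='b': occ=1, LF[3]=C('b')+1=4+1=5
L[4]='b': occ=2, LF[4]=C('b')+2=4+2=6
L[5]='c': occ=1, LF[5]=C('c')+1=9+1=10
L[6]='b': occ=3, LF[6]=C('b')+3=4+3=7
L[7]='a': occ=1, LF[7]=C('a')+1=1+1=2
L[8]='$': occ=0, LF[8]=C('$')+0=0+0=0
L[9]='a': occ=2, LF[9]=C('a')+2=1+2=3
L[10]='c': occ=2, LF[10]=C('c')+2=9+2=11
L[11]='b': occ=4, LF[11]=C('b')+4=4+4=8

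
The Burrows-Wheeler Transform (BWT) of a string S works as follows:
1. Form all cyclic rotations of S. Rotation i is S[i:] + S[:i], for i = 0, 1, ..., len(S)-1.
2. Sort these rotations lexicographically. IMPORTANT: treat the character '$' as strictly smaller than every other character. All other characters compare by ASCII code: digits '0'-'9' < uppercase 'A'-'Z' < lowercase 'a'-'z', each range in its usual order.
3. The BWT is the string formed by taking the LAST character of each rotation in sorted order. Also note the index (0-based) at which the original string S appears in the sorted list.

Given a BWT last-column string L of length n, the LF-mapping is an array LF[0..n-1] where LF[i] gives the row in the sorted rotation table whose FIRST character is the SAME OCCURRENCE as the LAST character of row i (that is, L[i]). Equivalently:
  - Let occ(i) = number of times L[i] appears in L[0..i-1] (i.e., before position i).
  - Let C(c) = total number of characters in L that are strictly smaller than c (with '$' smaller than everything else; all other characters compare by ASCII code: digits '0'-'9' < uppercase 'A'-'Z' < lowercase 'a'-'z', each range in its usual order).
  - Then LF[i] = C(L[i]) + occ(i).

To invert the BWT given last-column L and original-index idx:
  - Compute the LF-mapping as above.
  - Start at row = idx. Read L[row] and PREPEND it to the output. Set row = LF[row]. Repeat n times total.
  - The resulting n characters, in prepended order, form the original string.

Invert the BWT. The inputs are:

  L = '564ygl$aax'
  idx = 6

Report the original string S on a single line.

LF mapping: 2 3 1 9 6 7 0 4 5 8
Walk LF starting at row 6, prepending L[row]:
  step 1: row=6, L[6]='$', prepend. Next row=LF[6]=0
  step 2: row=0, L[0]='5', prepend. Next row=LF[0]=2
  step 3: row=2, L[2]='4', prepend. Next row=LF[2]=1
  step 4: row=1, L[1]='6', prepend. Next row=LF[1]=3
  step 5: row=3, L[3]='y', prepend. Next row=LF[3]=9
  step 6: row=9, L[9]='x', prepend. Next row=LF[9]=8
  step 7: row=8, L[8]='a', prepend. Next row=LF[8]=5
  step 8: row=5, L[5]='l', prepend. Next row=LF[5]=7
  step 9: row=7, L[7]='a', prepend. Next row=LF[7]=4
  step 10: row=4, L[4]='g', prepend. Next row=LF[4]=6
Reversed output: galaxy645$

Answer: galaxy645$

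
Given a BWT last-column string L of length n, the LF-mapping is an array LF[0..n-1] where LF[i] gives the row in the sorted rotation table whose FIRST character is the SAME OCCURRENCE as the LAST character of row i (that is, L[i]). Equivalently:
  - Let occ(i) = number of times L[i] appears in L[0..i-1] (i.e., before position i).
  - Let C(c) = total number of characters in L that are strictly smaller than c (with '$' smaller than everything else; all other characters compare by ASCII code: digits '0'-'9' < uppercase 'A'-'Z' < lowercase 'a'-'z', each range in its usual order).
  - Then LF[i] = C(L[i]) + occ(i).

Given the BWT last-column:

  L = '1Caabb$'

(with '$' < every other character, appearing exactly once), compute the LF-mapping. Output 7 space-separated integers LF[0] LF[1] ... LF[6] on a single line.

Char counts: '$':1, '1':1, 'C':1, 'a':2, 'b':2
C (first-col start): C('$')=0, C('1')=1, C('C')=2, C('a')=3, C('b')=5
L[0]='1': occ=0, LF[0]=C('1')+0=1+0=1
L[1]='C': occ=0, LF[1]=C('C')+0=2+0=2
L[2]='a': occ=0, LF[2]=C('a')+0=3+0=3
L[3]='a': occ=1, LF[3]=C('a')+1=3+1=4
L[4]='b': occ=0, LF[4]=C('b')+0=5+0=5
L[5]='b': occ=1, LF[5]=C('b')+1=5+1=6
L[6]='$': occ=0, LF[6]=C('$')+0=0+0=0

Answer: 1 2 3 4 5 6 0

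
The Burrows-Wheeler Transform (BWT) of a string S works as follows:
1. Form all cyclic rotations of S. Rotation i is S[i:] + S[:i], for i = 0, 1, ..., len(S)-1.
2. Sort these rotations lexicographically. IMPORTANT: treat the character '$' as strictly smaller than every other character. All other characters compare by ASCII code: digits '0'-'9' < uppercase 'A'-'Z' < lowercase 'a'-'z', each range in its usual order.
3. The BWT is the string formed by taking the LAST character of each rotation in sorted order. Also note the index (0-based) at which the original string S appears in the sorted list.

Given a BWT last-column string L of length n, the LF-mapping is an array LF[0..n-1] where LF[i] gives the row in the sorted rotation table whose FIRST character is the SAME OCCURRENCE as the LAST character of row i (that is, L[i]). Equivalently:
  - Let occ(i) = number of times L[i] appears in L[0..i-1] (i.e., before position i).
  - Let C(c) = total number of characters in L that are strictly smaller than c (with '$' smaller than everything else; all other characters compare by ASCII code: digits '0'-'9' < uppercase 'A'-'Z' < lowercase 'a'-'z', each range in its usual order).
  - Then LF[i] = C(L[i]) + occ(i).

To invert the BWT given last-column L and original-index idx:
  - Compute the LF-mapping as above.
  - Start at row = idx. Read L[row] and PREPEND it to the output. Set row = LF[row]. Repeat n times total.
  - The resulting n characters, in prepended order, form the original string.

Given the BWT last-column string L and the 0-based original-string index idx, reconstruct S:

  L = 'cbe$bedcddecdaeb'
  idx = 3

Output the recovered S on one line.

Answer: bbeedddccdebaec$

Derivation:
LF mapping: 5 2 12 0 3 13 8 6 9 10 14 7 11 1 15 4
Walk LF starting at row 3, prepending L[row]:
  step 1: row=3, L[3]='$', prepend. Next row=LF[3]=0
  step 2: row=0, L[0]='c', prepend. Next row=LF[0]=5
  step 3: row=5, L[5]='e', prepend. Next row=LF[5]=13
  step 4: row=13, L[13]='a', prepend. Next row=LF[13]=1
  step 5: row=1, L[1]='b', prepend. Next row=LF[1]=2
  step 6: row=2, L[2]='e', prepend. Next row=LF[2]=12
  step 7: row=12, L[12]='d', prepend. Next row=LF[12]=11
  step 8: row=11, L[11]='c', prepend. Next row=LF[11]=7
  step 9: row=7, L[7]='c', prepend. Next row=LF[7]=6
  step 10: row=6, L[6]='d', prepend. Next row=LF[6]=8
  step 11: row=8, L[8]='d', prepend. Next row=LF[8]=9
  step 12: row=9, L[9]='d', prepend. Next row=LF[9]=10
  step 13: row=10, L[10]='e', prepend. Next row=LF[10]=14
  step 14: row=14, L[14]='e', prepend. Next row=LF[14]=15
  step 15: row=15, L[15]='b', prepend. Next row=LF[15]=4
  step 16: row=4, L[4]='b', prepend. Next row=LF[4]=3
Reversed output: bbeedddccdebaec$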